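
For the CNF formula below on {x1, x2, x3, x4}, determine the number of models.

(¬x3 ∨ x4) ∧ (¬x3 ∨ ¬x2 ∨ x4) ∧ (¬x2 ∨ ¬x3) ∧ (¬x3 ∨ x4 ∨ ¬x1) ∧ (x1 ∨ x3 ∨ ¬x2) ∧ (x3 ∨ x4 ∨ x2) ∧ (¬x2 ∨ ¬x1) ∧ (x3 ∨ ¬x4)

There are 2^4 = 16 truth assignments over (x1, x2, x3, x4).
Check each against the 8 clauses (columns in the order x1, x2, x3, x4):
  F F F F  ✗ fails (x3 ∨ x4 ∨ x2)
  F F F T  ✗ fails (x3 ∨ ¬x4)
  F F T F  ✗ fails (¬x3 ∨ x4)
  F F T T  ✓ satisfies all
  F T F F  ✗ fails (x1 ∨ x3 ∨ ¬x2)
  F T F T  ✗ fails (x1 ∨ x3 ∨ ¬x2)
  F T T F  ✗ fails (¬x3 ∨ x4)
  F T T T  ✗ fails (¬x2 ∨ ¬x3)
  T F F F  ✗ fails (x3 ∨ x4 ∨ x2)
  T F F T  ✗ fails (x3 ∨ ¬x4)
  T F T F  ✗ fails (¬x3 ∨ x4)
  T F T T  ✓ satisfies all
  T T F F  ✗ fails (¬x2 ∨ ¬x1)
  T T F T  ✗ fails (¬x2 ∨ ¬x1)
  T T T F  ✗ fails (¬x3 ∨ x4)
  T T T T  ✗ fails (¬x2 ∨ ¬x3)
2 of the 16 rows are models.

2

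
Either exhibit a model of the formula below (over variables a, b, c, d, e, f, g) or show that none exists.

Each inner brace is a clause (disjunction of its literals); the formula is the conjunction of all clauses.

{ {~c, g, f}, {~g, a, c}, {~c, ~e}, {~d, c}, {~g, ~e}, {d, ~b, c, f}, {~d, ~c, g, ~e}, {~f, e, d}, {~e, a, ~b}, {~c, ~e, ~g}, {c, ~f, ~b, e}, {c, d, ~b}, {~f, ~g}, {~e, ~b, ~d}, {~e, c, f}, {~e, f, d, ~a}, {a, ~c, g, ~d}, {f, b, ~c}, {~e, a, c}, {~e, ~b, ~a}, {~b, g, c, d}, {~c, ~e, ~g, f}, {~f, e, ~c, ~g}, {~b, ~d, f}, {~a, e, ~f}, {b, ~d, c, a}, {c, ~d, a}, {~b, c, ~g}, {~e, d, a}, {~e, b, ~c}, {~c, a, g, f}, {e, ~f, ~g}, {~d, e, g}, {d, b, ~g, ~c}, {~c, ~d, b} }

Suppose c = 0.
The clause (~d) is unit, so d = 0.
The clause (~b) is unit, so b = 0.
Suppose g = 0.
Suppose f = 1.
The clause (e) is unit, so e = 1.
The clause (a) is unit, so a = 1.
All clauses are satisfied.

a ↦ 1; b ↦ 0; c ↦ 0; d ↦ 0; e ↦ 1; f ↦ 1; g ↦ 0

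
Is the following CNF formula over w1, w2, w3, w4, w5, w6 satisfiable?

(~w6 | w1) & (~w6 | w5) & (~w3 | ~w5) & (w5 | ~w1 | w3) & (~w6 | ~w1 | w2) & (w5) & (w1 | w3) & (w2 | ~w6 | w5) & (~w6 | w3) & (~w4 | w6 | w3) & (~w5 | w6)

No, unsatisfiable

(w5) alone gives w5 = 1.
(~w3) alone gives w3 = 0.
(w1) alone gives w1 = 1.
(~w6) alone gives w6 = 0.
That conflicts with the unit clause (w6).
No assignment satisfies every clause.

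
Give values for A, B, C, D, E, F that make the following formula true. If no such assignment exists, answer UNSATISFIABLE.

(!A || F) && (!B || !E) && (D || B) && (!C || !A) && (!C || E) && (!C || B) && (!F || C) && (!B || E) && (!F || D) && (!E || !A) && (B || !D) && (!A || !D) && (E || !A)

Branch on A: set A = false.
Branch on B: set B = false.
From the singleton clause (D), D = true.
Now (!D) is unsatisfied and unit — conflict.
Backtrack on B: now try B = true.
From the singleton clause (!E), E = false.
Now (E) is unsatisfied and unit — conflict.
Neither B = true nor B = false works.
Backtrack on A: now try A = true.
From the singleton clause (F), F = true.
From the singleton clause (!C), C = false.
Now (C) is unsatisfied and unit — conflict.
Neither A = true nor A = false works.

UNSATISFIABLE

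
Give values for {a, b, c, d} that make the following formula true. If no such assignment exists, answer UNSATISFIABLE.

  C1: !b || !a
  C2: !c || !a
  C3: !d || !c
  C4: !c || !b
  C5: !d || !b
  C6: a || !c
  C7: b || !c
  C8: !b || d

Case b = false:
From the singleton clause (!c), c = false.
All clauses hold; a, d can take either value.

a=true,  b=false,  c=false,  d=false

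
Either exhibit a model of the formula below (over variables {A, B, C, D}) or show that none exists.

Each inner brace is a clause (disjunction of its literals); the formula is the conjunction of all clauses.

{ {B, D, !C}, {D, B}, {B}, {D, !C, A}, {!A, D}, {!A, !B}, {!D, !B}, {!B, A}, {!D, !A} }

UNSATISFIABLE

From the singleton clause (B), B = true.
From the singleton clause (!A), A = false.
That conflicts with the unit clause (A).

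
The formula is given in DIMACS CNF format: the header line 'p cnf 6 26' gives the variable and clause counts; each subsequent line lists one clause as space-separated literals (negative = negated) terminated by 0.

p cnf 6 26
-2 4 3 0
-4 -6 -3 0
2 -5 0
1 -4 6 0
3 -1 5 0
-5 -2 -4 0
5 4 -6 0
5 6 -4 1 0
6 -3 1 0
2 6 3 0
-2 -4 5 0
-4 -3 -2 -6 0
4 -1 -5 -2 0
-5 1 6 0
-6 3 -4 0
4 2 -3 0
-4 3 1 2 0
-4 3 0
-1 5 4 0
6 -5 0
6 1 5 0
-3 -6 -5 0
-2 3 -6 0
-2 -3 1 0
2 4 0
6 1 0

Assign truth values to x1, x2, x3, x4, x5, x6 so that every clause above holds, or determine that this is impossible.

x1=True,  x2=False,  x3=True,  x4=True,  x5=False,  x6=False

Suppose x2 = False.
Unit clause (¬x5) forces x5 = False.
Unit clause (x4) forces x4 = True.
Unit clause (x3) forces x3 = True.
Unit clause (¬x6) forces x6 = False.
Unit clause (x1) forces x1 = True.
Every clause now holds.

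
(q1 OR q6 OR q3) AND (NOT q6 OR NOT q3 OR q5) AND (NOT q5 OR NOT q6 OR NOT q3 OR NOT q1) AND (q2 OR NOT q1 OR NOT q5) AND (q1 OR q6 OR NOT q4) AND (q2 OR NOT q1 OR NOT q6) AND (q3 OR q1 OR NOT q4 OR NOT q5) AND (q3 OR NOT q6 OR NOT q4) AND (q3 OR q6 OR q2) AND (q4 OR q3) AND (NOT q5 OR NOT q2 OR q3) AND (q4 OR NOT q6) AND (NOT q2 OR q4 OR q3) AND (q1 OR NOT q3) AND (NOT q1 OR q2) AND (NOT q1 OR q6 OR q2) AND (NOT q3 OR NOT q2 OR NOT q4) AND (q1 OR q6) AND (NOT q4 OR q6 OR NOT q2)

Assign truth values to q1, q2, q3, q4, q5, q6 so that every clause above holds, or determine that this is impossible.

q1 ↦ true; q2 ↦ true; q3 ↦ true; q4 ↦ false; q5 ↦ true; q6 ↦ false

Try q4 = false.
(q3) alone gives q3 = true.
(NOT q6) alone gives q6 = false.
(q1) alone gives q1 = true.
(q2) alone gives q2 = true.
All clauses hold; q5 can take either value.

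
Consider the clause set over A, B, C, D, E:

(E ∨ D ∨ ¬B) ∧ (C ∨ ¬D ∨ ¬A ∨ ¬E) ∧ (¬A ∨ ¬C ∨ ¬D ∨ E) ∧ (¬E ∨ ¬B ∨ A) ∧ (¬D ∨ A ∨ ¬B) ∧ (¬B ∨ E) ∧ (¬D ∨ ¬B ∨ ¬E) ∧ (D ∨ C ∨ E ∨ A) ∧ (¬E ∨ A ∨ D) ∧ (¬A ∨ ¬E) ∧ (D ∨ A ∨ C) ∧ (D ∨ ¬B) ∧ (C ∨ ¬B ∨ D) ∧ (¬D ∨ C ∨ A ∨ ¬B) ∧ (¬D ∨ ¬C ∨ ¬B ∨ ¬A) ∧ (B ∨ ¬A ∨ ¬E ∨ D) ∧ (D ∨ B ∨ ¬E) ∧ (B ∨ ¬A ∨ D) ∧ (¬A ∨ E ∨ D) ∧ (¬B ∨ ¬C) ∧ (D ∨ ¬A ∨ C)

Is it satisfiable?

Suppose B = False.
Suppose A = False.
Suppose E = False.
Suppose D = True.
All clauses hold; C can take either value.
A satisfying assignment: A: False, B: False, C: False, D: True, E: False.

Yes, satisfiable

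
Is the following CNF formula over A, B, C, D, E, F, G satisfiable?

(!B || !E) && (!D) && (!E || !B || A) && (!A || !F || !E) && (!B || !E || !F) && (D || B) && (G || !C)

From the singleton clause (!D), D = false.
From the singleton clause (B), B = true.
From the singleton clause (!E), E = false.
Suppose G = true.
All clauses hold; A, C, F can take either value.
A satisfying assignment: A=false,  B=true,  C=true,  D=false,  E=false,  F=true,  G=true.

Yes, satisfiable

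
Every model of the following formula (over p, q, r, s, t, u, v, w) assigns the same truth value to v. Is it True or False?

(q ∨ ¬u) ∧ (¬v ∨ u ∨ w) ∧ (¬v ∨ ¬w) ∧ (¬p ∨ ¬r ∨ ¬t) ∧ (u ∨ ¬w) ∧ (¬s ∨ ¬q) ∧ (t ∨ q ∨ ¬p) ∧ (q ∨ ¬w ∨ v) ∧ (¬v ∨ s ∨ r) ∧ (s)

Suppose v = True.
The clause (¬w) is unit, so w = False.
The clause (u) is unit, so u = True.
The clause (q) is unit, so q = True.
The clause (¬s) is unit, so s = False.
But (s) is also a unit clause — contradiction.
So every satisfying assignment has v = False.

False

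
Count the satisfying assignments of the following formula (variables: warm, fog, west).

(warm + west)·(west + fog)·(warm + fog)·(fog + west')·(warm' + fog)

3

There are 2^3 = 8 truth assignments over (warm, fog, west).
Check each against the 5 clauses (columns in the order warm, fog, west):
  F F F  ✗ fails (warm + west)
  F F T  ✗ fails (warm + fog)
  F T F  ✗ fails (warm + west)
  F T T  ✓ satisfies all
  T F F  ✗ fails (west + fog)
  T F T  ✗ fails (fog + west')
  T T F  ✓ satisfies all
  T T T  ✓ satisfies all
3 of the 8 rows are models.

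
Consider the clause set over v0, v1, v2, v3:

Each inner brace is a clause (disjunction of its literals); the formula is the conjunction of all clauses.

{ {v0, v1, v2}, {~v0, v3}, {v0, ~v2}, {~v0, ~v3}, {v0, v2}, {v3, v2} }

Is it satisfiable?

Unsatisfiable

Branch on v0: set v0 = 0.
From the singleton clause (~v2), v2 = 0.
That conflicts with the unit clause (v2).
Undo v0 and try v0 = 1.
From the singleton clause (v3), v3 = 1.
That conflicts with the unit clause (~v3).
Both values of v0 lead to a conflict.
No assignment satisfies every clause.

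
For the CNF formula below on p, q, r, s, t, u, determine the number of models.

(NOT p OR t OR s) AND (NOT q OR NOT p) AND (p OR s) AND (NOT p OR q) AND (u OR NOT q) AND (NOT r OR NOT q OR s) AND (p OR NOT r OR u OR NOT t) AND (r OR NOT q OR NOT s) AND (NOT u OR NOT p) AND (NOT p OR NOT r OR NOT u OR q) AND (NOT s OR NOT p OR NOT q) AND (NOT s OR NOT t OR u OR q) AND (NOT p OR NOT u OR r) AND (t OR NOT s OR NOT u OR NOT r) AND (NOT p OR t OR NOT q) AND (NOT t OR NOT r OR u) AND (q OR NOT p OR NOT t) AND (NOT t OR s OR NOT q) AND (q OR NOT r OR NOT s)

There are 2^6 = 64 truth assignments over (p, q, r, s, t, u).
Split on t. With t = true, the clauses containing t are satisfied and NOT t drops from the rest; 2 of the 2^5 = 32 assignments to the other variables satisfy what remains.
With t = false, by the same count on the reduced clause set, 2 assignments work.
Total: 2 + 2 = 4.

4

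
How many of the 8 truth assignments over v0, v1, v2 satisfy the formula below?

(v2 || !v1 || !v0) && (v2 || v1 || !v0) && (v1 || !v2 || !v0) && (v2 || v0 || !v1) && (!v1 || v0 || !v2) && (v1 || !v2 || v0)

2

There are 2^3 = 8 truth assignments over (v0, v1, v2).
Check each against the 6 clauses (columns in the order v0, v1, v2):
  F F F  ✓ satisfies all
  F F T  ✗ fails (v1 || !v2 || v0)
  F T F  ✗ fails (v2 || v0 || !v1)
  F T T  ✗ fails (!v1 || v0 || !v2)
  T F F  ✗ fails (v2 || v1 || !v0)
  T F T  ✗ fails (v1 || !v2 || !v0)
  T T F  ✗ fails (v2 || !v1 || !v0)
  T T T  ✓ satisfies all
2 of the 8 rows are models.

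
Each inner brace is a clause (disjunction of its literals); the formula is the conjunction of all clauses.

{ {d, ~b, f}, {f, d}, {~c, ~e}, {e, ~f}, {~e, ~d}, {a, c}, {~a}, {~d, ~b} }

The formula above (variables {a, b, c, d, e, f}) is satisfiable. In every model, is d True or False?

Suppose d = 0.
The clause (f) is unit, so f = 1.
The clause (e) is unit, so e = 1.
The clause (~c) is unit, so c = 0.
The clause (a) is unit, so a = 1.
Now (~a) is unsatisfied and unit — conflict.
So every satisfying assignment has d = True.

True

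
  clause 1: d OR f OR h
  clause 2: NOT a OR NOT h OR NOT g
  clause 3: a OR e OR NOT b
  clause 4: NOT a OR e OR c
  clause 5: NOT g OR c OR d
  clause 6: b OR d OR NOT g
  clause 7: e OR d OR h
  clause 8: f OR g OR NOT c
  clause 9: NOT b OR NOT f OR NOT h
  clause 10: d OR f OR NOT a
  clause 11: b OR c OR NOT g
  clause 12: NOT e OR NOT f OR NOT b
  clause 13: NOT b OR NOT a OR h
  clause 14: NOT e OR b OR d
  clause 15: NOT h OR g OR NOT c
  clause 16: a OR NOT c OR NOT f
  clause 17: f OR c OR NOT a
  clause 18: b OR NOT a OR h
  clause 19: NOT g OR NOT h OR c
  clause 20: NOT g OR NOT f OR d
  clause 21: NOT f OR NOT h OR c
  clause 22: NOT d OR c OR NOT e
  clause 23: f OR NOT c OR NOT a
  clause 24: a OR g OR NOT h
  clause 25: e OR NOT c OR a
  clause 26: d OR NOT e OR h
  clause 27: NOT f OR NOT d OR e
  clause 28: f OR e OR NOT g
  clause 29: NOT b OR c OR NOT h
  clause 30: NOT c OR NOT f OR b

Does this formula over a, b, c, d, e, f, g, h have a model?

Yes

Try d = false.
Try f = false.
Unit clause (h) forces h = true.
Unit clause (NOT a) forces a = false.
Unit clause (g) forces g = true.
Unit clause (c) forces c = true.
Unit clause (b) forces b = true.
Unit clause (e) forces e = true.
All clauses are satisfied.
A satisfying assignment: a: false; b: true; c: true; d: false; e: true; f: false; g: true; h: true.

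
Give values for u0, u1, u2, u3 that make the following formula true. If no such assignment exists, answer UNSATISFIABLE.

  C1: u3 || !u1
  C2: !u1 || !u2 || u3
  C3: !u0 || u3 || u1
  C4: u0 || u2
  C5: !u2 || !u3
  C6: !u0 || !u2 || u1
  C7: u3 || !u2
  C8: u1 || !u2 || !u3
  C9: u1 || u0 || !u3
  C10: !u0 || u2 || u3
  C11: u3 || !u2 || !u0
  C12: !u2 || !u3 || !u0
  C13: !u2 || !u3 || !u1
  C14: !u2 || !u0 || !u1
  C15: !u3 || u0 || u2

u0 ↦ true; u1 ↦ false; u2 ↦ false; u3 ↦ true

Try u3 = true.
Unit clause (!u2) forces u2 = false.
Unit clause (u0) forces u0 = true.
No clause remains; u1 is free.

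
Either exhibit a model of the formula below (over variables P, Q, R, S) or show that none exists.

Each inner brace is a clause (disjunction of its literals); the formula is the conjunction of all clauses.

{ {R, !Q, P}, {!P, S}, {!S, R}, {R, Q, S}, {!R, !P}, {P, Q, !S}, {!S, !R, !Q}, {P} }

Unit clause (P) forces P = true.
Unit clause (S) forces S = true.
Unit clause (R) forces R = true.
That conflicts with the unit clause (!R).

UNSATISFIABLE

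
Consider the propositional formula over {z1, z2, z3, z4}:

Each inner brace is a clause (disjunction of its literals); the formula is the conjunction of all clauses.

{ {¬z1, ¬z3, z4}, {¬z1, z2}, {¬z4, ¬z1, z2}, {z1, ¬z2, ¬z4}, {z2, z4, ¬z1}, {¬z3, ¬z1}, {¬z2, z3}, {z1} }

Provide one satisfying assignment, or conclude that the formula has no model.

UNSATISFIABLE

From the singleton clause (z1), z1 = True.
From the singleton clause (z2), z2 = True.
From the singleton clause (¬z3), z3 = False.
Now (z3) is unsatisfied and unit — conflict.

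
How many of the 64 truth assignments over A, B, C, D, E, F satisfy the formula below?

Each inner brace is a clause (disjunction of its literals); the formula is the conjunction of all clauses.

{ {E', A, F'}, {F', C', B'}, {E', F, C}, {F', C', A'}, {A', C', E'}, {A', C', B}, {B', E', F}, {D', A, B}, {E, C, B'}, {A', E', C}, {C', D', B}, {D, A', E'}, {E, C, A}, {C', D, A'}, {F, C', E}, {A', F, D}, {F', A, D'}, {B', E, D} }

5

There are 2^6 = 64 truth assignments over (A, B, C, D, E, F).
Split on F. With F = 1, the clauses containing F are satisfied and F' drops from the rest; 3 of the 2^5 = 32 assignments to the other variables satisfy what remains.
With F = 0, by the same count on the reduced clause set, 2 assignments work.
(One model: A=F, B=F, C=T, D=F, E=F, F=T.)
Total: 3 + 2 = 5.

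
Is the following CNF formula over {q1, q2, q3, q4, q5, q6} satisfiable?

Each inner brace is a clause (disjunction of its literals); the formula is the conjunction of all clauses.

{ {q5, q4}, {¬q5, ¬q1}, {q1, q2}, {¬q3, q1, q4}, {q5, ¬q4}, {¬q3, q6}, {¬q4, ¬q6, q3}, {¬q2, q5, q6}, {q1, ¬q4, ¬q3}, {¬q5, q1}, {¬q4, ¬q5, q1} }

Unsatisfiable

Branch on q5: set q5 = True.
From the singleton clause (¬q1), q1 = False.
But (q1) is also a unit clause — contradiction.
Undo q5 and try q5 = False.
From the singleton clause (q4), q4 = True.
But (¬q4) is also a unit clause — contradiction.
Either choice for q5 ends in contradiction.
No assignment satisfies every clause.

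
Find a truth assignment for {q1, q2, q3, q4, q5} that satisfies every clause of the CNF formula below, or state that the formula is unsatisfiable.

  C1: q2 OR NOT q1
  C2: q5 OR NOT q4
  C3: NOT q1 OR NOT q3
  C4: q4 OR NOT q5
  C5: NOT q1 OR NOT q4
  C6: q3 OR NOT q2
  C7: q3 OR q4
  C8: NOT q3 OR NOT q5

Suppose q2 = false.
(NOT q1) alone gives q1 = false.
Suppose q5 = true.
(q4) alone gives q4 = true.
(NOT q3) alone gives q3 = false.
Every clause now holds.

q1=false; q2=false; q3=false; q4=true; q5=true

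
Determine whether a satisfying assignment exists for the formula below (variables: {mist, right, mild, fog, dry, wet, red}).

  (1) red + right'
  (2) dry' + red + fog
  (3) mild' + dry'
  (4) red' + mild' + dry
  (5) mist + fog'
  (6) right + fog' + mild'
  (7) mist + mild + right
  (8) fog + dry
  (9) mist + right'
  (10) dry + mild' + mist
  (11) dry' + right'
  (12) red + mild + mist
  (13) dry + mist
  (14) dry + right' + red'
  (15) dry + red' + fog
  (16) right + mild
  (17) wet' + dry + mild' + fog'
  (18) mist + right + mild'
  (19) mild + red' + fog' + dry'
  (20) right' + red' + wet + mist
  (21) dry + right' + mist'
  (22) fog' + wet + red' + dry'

No, unsatisfiable

Try red = 1.
Try mild = 0.
The clause (right) is unit, so right = 1.
The clause (mist) is unit, so mist = 1.
The clause (dry') is unit, so dry = 0.
Now (dry) is unsatisfied and unit — conflict.
So mild must be the other value — set mild = 1.
The clause (dry') is unit, so dry = 0.
Now (dry) is unsatisfied and unit — conflict.
Both values of mild lead to a conflict.
So red must be the other value — set red = 0.
The clause (right') is unit, so right = 0.
The clause (mild) is unit, so mild = 1.
The clause (dry') is unit, so dry = 0.
The clause (fog') is unit, so fog = 0.
Now (fog) is unsatisfied and unit — conflict.
Both values of red lead to a conflict.
No assignment satisfies every clause.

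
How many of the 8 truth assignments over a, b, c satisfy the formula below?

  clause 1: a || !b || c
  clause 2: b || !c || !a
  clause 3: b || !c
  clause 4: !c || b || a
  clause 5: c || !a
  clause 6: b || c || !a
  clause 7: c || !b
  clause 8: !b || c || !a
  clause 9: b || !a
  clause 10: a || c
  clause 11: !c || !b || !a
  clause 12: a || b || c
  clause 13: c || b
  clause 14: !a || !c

There are 2^3 = 8 truth assignments over (a, b, c).
Split on a. With a = true, the clauses containing a are satisfied and !a drops from the rest; 0 of the 2^2 = 4 assignments to the other variables satisfy what remains.
With a = false, by the same count on the reduced clause set, 1 assignment works.
(One model: a=F, b=T, c=T.)
Total: 0 + 1 = 1.

1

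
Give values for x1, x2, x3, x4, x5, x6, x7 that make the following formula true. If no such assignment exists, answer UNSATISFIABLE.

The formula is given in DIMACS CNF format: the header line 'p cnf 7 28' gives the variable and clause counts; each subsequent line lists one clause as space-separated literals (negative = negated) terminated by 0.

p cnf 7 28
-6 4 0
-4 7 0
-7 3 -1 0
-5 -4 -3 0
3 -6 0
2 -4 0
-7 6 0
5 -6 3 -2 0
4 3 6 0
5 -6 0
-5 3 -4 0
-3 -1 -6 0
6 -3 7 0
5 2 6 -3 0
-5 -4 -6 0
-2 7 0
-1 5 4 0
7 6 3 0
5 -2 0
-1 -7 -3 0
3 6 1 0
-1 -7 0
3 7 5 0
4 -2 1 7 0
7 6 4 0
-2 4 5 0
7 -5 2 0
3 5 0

UNSATISFIABLE

Try x6 = False.
From the singleton clause (¬x7), x7 = False.
From the singleton clause (¬x4), x4 = False.
But (x4) is also a unit clause — contradiction.
So x6 must be the other value — set x6 = True.
From the singleton clause (x4), x4 = True.
From the singleton clause (x7), x7 = True.
From the singleton clause (x3), x3 = True.
From the singleton clause (¬x5), x5 = False.
But (x5) is also a unit clause — contradiction.
Neither x6 = True nor x6 = False works.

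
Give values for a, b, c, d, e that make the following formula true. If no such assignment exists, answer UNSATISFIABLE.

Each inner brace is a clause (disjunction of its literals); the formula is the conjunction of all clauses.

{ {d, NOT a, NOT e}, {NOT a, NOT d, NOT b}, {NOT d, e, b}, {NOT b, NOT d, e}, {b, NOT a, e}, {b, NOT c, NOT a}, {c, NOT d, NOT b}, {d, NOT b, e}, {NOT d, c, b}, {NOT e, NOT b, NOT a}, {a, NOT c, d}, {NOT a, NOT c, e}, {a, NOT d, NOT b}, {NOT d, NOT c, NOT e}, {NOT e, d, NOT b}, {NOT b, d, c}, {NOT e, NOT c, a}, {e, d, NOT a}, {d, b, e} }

Try d = false.
Try a = false.
Unit clause (NOT c) forces c = false.
Unit clause (NOT b) forces b = false.
Unit clause (e) forces e = true.
This assignment satisfies each clause.

a: false; b: false; c: false; d: false; e: true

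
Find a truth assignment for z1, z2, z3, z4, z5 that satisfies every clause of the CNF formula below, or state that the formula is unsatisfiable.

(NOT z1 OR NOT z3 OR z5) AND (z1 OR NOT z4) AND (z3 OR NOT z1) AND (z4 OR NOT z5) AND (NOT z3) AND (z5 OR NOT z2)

(NOT z3) alone gives z3 = false.
(NOT z1) alone gives z1 = false.
(NOT z4) alone gives z4 = false.
(NOT z5) alone gives z5 = false.
(NOT z2) alone gives z2 = false.
This assignment satisfies each clause.

z1 ↦ false,  z2 ↦ false,  z3 ↦ false,  z4 ↦ false,  z5 ↦ false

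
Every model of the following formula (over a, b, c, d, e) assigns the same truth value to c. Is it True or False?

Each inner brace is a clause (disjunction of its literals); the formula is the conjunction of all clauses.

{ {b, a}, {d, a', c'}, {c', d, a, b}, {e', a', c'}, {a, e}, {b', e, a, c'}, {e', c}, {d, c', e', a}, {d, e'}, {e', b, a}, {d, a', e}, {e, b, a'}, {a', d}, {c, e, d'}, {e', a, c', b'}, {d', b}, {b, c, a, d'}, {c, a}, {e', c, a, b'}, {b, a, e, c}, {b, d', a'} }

Suppose c = 0.
(e') alone gives e = 0.
(a) alone gives a = 1.
(d) alone gives d = 1.
Now (d') is unsatisfied and unit — conflict.
So every satisfying assignment has c = True.

True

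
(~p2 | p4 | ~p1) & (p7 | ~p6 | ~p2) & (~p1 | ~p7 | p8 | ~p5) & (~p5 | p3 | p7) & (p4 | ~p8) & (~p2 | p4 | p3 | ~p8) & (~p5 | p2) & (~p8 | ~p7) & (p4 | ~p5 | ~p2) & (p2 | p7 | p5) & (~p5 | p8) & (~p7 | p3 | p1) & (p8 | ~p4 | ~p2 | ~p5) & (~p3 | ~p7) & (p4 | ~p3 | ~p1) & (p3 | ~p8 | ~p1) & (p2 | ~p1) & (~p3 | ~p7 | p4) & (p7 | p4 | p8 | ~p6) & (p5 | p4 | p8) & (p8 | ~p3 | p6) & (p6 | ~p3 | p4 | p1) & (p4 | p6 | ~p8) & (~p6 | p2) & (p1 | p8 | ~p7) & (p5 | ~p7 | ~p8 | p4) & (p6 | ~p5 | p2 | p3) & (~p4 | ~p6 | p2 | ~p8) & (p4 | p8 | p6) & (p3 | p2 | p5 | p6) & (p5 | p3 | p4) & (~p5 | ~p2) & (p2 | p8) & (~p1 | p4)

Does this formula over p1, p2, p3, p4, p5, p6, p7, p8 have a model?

Try p4 = 1.
Try p5 = 0.
Try p8 = 0.
From the singleton clause (p2), p2 = 1.
Try p7 = 1.
From the singleton clause (~p3), p3 = 0.
From the singleton clause (p1), p1 = 1.
All clauses hold; p6 can take either value.
A satisfying assignment: p1=1; p2=1; p3=0; p4=1; p5=0; p6=0; p7=1; p8=0.

Satisfiable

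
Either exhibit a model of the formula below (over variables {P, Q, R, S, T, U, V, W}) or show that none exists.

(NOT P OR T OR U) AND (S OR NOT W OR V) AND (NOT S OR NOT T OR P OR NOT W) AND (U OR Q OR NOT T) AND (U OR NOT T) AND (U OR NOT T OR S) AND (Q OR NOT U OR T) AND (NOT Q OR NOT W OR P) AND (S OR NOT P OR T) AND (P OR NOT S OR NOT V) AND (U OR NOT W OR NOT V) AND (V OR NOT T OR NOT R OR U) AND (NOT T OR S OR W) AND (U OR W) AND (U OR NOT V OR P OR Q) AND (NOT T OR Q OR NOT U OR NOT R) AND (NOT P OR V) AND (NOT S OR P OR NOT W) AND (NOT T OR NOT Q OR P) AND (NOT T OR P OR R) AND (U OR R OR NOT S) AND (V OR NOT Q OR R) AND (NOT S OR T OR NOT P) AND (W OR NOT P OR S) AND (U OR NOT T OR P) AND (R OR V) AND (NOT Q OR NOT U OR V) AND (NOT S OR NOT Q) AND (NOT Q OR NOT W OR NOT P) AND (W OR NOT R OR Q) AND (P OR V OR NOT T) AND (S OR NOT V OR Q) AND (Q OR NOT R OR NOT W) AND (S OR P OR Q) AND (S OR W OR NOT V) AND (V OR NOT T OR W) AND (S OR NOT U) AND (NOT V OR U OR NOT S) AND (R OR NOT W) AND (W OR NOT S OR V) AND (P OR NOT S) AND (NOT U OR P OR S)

Try U = true.
(S) alone gives S = true.
(NOT Q) alone gives Q = false.
(T) alone gives T = true.
(NOT R) alone gives R = false.
(P) alone gives P = true.
(V) alone gives V = true.
(NOT W) alone gives W = false.
Every clause now holds.

P=true; Q=false; R=false; S=true; T=true; U=true; V=true; W=false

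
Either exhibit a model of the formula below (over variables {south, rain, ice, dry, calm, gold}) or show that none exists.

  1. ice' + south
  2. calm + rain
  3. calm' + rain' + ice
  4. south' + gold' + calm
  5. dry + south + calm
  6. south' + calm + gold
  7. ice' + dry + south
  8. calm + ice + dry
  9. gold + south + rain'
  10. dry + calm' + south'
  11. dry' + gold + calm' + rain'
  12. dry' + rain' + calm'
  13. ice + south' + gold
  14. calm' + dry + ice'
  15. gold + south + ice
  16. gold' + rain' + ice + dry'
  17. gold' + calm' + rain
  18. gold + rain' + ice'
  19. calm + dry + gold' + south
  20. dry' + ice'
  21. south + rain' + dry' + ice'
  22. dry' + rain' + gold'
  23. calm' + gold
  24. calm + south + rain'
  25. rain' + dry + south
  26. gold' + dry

UNSATISFIABLE

Try ice = 0.
Try calm = 1.
(rain') alone gives rain = 0.
(gold') alone gives gold = 0.
Now (gold) is unsatisfied and unit — conflict.
Undo calm and try calm = 0.
(rain) alone gives rain = 1.
(dry) alone gives dry = 1.
(gold') alone gives gold = 0.
(south') alone gives south = 0.
Now (south) is unsatisfied and unit — conflict.
Either choice for calm ends in contradiction.
Undo ice and try ice = 1.
(south) alone gives south = 1.
(dry') alone gives dry = 0.
(calm') alone gives calm = 0.
(rain) alone gives rain = 1.
(gold') alone gives gold = 0.
Now (gold) is unsatisfied and unit — conflict.
Either choice for ice ends in contradiction.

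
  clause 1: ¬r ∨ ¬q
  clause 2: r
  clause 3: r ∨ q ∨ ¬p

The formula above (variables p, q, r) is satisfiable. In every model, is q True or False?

False

Suppose q = True.
Unit clause (¬r) forces r = False.
That conflicts with the unit clause (r).
So every satisfying assignment has q = False.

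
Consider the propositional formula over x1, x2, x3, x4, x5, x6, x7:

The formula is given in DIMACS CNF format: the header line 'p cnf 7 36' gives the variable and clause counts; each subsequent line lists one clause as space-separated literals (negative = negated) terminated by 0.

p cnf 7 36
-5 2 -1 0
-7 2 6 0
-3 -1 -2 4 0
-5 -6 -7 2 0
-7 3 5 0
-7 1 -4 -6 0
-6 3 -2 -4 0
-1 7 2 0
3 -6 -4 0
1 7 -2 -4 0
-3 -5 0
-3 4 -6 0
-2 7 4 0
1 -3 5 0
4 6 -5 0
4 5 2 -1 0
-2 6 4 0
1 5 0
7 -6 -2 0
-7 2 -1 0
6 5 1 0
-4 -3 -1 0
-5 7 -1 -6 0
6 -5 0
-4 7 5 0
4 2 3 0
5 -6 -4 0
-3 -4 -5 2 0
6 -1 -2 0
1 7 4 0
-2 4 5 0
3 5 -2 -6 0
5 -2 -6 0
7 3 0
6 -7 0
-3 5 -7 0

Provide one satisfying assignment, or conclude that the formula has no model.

Case x3 = False:
From the singleton clause (x7), x7 = True.
From the singleton clause (x5), x5 = True.
From the singleton clause (x6), x6 = True.
From the singleton clause (x2), x2 = True.
From the singleton clause (¬x4), x4 = False.
Every clause is now satisfied; x1 is unconstrained.

x1=True; x2=True; x3=False; x4=False; x5=True; x6=True; x7=True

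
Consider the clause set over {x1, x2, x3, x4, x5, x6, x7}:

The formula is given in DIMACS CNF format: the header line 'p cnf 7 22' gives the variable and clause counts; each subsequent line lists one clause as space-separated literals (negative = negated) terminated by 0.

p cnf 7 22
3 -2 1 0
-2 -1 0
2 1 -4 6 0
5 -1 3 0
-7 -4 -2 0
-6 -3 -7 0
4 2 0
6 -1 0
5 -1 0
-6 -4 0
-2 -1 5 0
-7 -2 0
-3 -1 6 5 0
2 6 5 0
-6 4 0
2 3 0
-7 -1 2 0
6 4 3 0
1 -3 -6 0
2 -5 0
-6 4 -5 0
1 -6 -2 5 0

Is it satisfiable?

Yes, satisfiable

Case x2 = True:
From the singleton clause (¬x1), x1 = False.
From the singleton clause (x3), x3 = True.
From the singleton clause (¬x7), x7 = False.
From the singleton clause (¬x6), x6 = False.
No clause remains; x4, x5 are free.
A satisfying assignment: x1 ↦ False; x2 ↦ True; x3 ↦ True; x4 ↦ True; x5 ↦ True; x6 ↦ False; x7 ↦ False.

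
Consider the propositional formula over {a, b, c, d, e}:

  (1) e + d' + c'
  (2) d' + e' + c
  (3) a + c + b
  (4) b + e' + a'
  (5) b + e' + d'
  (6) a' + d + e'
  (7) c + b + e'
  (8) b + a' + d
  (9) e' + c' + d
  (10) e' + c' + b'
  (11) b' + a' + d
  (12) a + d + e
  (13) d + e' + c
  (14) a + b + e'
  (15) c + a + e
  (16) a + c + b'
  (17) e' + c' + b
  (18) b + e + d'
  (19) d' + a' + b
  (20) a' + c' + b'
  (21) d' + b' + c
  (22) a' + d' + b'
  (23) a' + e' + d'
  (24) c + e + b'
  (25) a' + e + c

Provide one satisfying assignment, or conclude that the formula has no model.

Suppose e = 1.
Suppose d = 0.
(a') alone gives a = 0.
(c') alone gives c = 0.
Now (c) is unsatisfied and unit — conflict.
So d must be the other value — set d = 1.
(c) alone gives c = 1.
(b) alone gives b = 1.
Now (b') is unsatisfied and unit — conflict.
Either choice for d ends in contradiction.
So e must be the other value — set e = 0.
Suppose d = 0.
(a) alone gives a = 1.
(b) alone gives b = 1.
Now (b') is unsatisfied and unit — conflict.
So d must be the other value — set d = 1.
(c') alone gives c = 0.
(a) alone gives a = 1.
Now (a') is unsatisfied and unit — conflict.
Either choice for d ends in contradiction.
Either choice for e ends in contradiction.

UNSATISFIABLE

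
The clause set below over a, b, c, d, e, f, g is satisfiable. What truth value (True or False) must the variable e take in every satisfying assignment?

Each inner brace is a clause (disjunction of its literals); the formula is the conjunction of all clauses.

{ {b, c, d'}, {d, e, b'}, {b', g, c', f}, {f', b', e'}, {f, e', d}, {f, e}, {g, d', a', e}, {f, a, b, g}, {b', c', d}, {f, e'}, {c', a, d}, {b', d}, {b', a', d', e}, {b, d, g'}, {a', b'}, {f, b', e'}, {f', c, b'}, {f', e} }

Suppose e = 0.
(f) alone gives f = 1.
Now (f') is unsatisfied and unit — conflict.
So every satisfying assignment has e = True.

True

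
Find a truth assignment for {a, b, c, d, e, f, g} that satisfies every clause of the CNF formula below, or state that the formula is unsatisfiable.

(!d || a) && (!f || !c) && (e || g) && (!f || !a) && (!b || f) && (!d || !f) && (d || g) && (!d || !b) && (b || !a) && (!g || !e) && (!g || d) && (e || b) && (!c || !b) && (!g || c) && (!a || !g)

Try d = false.
The clause (g) is unit, so g = true.
But (!g) is also a unit clause — contradiction.
Backtrack on d: now try d = true.
The clause (a) is unit, so a = true.
The clause (!f) is unit, so f = false.
The clause (!b) is unit, so b = false.
But (b) is also a unit clause — contradiction.
Neither d = true nor d = false works.

UNSATISFIABLE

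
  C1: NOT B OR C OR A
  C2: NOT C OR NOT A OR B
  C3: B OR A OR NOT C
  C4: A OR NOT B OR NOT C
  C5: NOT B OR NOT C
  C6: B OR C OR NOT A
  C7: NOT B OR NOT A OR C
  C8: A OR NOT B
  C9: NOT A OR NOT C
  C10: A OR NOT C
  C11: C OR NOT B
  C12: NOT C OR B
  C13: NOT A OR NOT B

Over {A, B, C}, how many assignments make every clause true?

1

There are 2^3 = 8 truth assignments over (A, B, C).
Check each against the 13 clauses (columns in the order A, B, C):
  F F F  ✓ satisfies all
  F F T  ✗ fails (B OR A OR NOT C)
  F T F  ✗ fails (NOT B OR C OR A)
  F T T  ✗ fails (A OR NOT B OR NOT C)
  T F F  ✗ fails (B OR C OR NOT A)
  T F T  ✗ fails (NOT C OR NOT A OR B)
  T T F  ✗ fails (NOT B OR NOT A OR C)
  T T T  ✗ fails (NOT B OR NOT C)
1 of the 8 rows is a model.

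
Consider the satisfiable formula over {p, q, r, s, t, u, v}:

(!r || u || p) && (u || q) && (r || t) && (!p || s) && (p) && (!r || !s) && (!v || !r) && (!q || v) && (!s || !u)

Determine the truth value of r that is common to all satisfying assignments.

False

Suppose r = true.
From the singleton clause (p), p = true.
From the singleton clause (s), s = true.
Now (!s) is unsatisfied and unit — conflict.
So every satisfying assignment has r = False.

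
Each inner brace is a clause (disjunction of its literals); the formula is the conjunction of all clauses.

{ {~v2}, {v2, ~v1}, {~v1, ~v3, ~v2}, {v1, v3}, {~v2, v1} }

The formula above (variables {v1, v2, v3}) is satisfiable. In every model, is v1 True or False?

False

Suppose v1 = 1.
The clause (~v2) is unit, so v2 = 0.
Now (v2) is unsatisfied and unit — conflict.
So every satisfying assignment has v1 = False.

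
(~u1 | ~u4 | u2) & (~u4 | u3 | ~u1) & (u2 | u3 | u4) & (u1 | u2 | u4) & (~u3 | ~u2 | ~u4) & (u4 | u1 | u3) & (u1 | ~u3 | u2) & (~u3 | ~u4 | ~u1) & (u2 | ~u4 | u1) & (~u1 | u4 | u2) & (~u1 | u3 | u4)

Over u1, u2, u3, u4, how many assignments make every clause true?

There are 2^4 = 16 truth assignments over (u1, u2, u3, u4).
Check each against the 11 clauses (columns in the order u1, u2, u3, u4):
  F F F F  ✗ fails (u2 | u3 | u4)
  F F F T  ✗ fails (u2 | ~u4 | u1)
  F F T F  ✗ fails (u1 | u2 | u4)
  F F T T  ✗ fails (u1 | ~u3 | u2)
  F T F F  ✗ fails (u4 | u1 | u3)
  F T F T  ✓ satisfies all
  F T T F  ✓ satisfies all
  F T T T  ✗ fails (~u3 | ~u2 | ~u4)
  T F F F  ✗ fails (u2 | u3 | u4)
  T F F T  ✗ fails (~u1 | ~u4 | u2)
  T F T F  ✗ fails (~u1 | u4 | u2)
  T F T T  ✗ fails (~u1 | ~u4 | u2)
  T T F F  ✗ fails (~u1 | u3 | u4)
  T T F T  ✗ fails (~u4 | u3 | ~u1)
  T T T F  ✓ satisfies all
  T T T T  ✗ fails (~u3 | ~u2 | ~u4)
3 of the 16 rows are models.

3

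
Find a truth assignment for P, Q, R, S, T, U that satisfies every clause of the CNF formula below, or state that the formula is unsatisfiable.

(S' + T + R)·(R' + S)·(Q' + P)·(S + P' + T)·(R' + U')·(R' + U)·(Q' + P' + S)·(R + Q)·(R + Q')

Try R = 0.
From the singleton clause (Q), Q = 1.
Now (Q') is unsatisfied and unit — conflict.
Backtrack on R: now try R = 1.
From the singleton clause (S), S = 1.
From the singleton clause (U'), U = 0.
Now (U) is unsatisfied and unit — conflict.
Both values of R lead to a conflict.

UNSATISFIABLE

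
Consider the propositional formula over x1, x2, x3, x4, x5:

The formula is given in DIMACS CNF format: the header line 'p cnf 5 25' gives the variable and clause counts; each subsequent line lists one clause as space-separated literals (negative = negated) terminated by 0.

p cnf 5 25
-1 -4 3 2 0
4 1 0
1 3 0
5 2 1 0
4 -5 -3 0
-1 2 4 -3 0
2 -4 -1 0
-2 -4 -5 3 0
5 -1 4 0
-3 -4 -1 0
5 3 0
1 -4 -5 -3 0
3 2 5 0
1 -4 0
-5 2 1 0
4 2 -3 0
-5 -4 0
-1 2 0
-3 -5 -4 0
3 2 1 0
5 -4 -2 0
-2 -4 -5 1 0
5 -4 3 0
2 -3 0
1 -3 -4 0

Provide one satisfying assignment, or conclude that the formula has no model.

Try x4 = False.
(x1) alone gives x1 = True.
(x5) alone gives x5 = True.
(¬x3) alone gives x3 = False.
(x2) alone gives x2 = True.
Every clause now holds.

x1=True, x2=True, x3=False, x4=False, x5=True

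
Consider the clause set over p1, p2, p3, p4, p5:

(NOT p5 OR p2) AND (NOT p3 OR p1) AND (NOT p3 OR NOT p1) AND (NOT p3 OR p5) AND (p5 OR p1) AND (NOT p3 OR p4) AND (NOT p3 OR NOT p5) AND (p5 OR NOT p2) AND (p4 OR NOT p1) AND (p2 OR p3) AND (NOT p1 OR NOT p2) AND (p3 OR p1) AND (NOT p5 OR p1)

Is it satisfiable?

No, unsatisfiable

Branch on p5: set p5 = false.
(NOT p3) alone gives p3 = false.
(p1) alone gives p1 = true.
(NOT p2) alone gives p2 = false.
That conflicts with the unit clause (p2).
Undo p5 and try p5 = true.
(p2) alone gives p2 = true.
(NOT p3) alone gives p3 = false.
(NOT p1) alone gives p1 = false.
That conflicts with the unit clause (p1).
Both values of p5 lead to a conflict.
No assignment satisfies every clause.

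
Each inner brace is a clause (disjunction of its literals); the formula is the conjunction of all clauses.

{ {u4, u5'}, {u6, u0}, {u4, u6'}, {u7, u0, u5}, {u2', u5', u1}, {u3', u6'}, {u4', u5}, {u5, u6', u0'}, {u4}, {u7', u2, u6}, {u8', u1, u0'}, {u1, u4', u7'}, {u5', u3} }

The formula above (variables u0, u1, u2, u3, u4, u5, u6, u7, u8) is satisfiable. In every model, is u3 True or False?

True

Suppose u3 = 0.
(u4) alone gives u4 = 1.
(u5) alone gives u5 = 1.
But (u5') is also a unit clause — contradiction.
So every satisfying assignment has u3 = True.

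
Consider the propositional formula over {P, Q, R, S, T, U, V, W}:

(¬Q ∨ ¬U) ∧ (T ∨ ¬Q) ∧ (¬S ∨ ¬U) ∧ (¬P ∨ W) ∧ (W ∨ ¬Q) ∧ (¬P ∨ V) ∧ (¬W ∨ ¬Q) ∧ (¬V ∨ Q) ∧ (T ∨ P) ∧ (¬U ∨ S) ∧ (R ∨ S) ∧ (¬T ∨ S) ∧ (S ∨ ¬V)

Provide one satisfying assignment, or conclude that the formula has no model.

Branch on Q: set Q = False.
Unit clause (¬V) forces V = False.
Unit clause (¬P) forces P = False.
Unit clause (T) forces T = True.
Unit clause (S) forces S = True.
Unit clause (¬U) forces U = False.
No clause remains; R, W are free.

P ↦ False,  Q ↦ False,  R ↦ True,  S ↦ True,  T ↦ True,  U ↦ False,  V ↦ False,  W ↦ True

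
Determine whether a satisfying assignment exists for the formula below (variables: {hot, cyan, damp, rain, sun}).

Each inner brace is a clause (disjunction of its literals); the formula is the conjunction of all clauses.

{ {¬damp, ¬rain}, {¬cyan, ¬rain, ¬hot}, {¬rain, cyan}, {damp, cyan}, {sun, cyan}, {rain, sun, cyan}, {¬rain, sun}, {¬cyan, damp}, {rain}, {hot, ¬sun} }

Unit clause (rain) forces rain = True.
Unit clause (¬damp) forces damp = False.
Unit clause (cyan) forces cyan = True.
That conflicts with the unit clause (¬cyan).
No assignment satisfies every clause.

Unsatisfiable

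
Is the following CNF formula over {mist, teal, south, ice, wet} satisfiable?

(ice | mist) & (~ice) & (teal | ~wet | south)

From the singleton clause (~ice), ice = 0.
From the singleton clause (mist), mist = 1.
Case teal = 1:
Every clause is now satisfied; south, wet are unconstrained.
A satisfying assignment: mist ↦ 1, teal ↦ 1, south ↦ 1, ice ↦ 0, wet ↦ 1.

Yes, satisfiable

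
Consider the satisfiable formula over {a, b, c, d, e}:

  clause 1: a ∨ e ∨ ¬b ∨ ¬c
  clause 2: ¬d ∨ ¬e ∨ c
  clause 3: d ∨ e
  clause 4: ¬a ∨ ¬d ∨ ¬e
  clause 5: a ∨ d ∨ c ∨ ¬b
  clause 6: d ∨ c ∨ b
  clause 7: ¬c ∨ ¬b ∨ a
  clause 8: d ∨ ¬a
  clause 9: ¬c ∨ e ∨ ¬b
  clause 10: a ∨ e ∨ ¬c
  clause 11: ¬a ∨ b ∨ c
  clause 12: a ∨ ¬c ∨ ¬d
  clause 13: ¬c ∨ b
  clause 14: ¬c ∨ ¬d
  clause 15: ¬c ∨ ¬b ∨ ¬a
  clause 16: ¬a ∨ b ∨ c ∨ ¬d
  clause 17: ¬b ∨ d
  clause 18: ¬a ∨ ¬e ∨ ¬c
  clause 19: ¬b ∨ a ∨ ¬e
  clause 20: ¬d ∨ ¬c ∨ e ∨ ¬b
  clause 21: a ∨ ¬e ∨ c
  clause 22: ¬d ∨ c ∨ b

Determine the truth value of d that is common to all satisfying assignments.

Suppose d = False.
From the singleton clause (e), e = True.
From the singleton clause (¬a), a = False.
From the singleton clause (¬b), b = False.
From the singleton clause (c), c = True.
But (¬c) is also a unit clause — contradiction.
So every satisfying assignment has d = True.

True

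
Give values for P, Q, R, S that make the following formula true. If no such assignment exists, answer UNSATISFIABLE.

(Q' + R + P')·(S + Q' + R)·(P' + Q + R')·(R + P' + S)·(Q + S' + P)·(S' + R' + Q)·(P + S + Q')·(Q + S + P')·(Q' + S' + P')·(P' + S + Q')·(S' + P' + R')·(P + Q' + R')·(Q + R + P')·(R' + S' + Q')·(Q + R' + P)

P: 0; Q: 0; R: 0; S: 0

Try Q = 0.
Try P = 0.
(S') alone gives S = 0.
(R') alone gives R = 0.
All clauses are satisfied.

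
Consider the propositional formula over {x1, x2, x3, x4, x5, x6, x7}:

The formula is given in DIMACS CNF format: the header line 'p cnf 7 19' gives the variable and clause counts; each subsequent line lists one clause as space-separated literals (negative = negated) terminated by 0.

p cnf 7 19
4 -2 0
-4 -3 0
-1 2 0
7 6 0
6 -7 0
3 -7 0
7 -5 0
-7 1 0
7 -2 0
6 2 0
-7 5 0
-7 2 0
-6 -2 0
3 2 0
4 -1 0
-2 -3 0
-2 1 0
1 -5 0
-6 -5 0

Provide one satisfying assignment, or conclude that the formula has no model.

Suppose x4 = False.
The clause (¬x2) is unit, so x2 = False.
The clause (¬x1) is unit, so x1 = False.
The clause (¬x7) is unit, so x7 = False.
The clause (x6) is unit, so x6 = True.
The clause (¬x5) is unit, so x5 = False.
The clause (x3) is unit, so x3 = True.
Every clause now holds.

x1: False, x2: False, x3: True, x4: False, x5: False, x6: True, x7: False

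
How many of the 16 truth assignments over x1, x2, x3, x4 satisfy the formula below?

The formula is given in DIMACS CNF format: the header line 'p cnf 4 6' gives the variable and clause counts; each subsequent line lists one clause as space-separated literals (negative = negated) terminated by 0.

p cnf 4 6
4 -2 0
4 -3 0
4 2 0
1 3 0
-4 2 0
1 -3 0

There are 2^4 = 16 truth assignments over (x1, x2, x3, x4).
Split on x1. With x1 = True, the clauses containing x1 are satisfied and ¬x1 drops from the rest; 2 of the 2^3 = 8 assignments to the other variables satisfy what remains.
With x1 = False, by the same count on the reduced clause set, 0 assignments work.
(One model: x1=T, x2=T, x3=F, x4=T.)
Total: 2 + 0 = 2.

2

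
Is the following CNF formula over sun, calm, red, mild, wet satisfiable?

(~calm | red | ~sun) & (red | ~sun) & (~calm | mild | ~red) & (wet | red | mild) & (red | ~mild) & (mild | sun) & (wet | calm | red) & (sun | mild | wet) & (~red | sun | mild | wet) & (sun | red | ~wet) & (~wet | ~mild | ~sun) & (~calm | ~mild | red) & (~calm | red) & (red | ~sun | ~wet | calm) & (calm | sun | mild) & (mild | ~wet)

Yes

Try red = 1.
Try calm = 0.
Try mild = 1.
Try wet = 0.
No clause remains; sun is free.
A satisfying assignment: sun ↦ 1,  calm ↦ 0,  red ↦ 1,  mild ↦ 1,  wet ↦ 0.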